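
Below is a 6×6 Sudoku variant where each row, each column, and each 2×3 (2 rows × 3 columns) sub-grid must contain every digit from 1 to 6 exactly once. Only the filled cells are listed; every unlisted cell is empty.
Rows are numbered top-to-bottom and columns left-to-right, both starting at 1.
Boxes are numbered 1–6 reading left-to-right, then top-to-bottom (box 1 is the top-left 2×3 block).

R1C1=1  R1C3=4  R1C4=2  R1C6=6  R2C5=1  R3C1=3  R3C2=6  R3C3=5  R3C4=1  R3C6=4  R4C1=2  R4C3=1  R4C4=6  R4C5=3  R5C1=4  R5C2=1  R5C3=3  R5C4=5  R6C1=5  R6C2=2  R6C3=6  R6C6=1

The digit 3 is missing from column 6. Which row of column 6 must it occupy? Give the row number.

2

Consider where 3 can go in column 6.
R4C6 is out (row 4 already has a 3).
R5C6 is out (row 5 already has a 3).
So the only cell in column 6 that can hold 3 is R2C6.
That is row 2.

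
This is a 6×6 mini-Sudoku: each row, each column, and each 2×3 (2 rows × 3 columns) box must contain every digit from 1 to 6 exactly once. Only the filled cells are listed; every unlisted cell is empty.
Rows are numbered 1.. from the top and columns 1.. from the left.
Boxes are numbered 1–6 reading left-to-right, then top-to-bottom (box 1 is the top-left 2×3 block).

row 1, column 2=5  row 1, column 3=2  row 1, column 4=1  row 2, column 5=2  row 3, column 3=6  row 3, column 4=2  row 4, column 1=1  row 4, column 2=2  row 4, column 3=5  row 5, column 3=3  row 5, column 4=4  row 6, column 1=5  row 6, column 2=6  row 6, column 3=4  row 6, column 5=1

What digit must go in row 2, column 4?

5

Cell row 2, column 4 itself could take any of {3, 5, 6} by direct elimination.
Consider where 5 can go in column 4.
row 4, column 4 is out (row 4 already has a 5).
row 6, column 4 is out (row 6 already has a 5).
So the only cell in column 4 that can hold 5 is row 2, column 4.
Therefore row 2, column 4 = 5.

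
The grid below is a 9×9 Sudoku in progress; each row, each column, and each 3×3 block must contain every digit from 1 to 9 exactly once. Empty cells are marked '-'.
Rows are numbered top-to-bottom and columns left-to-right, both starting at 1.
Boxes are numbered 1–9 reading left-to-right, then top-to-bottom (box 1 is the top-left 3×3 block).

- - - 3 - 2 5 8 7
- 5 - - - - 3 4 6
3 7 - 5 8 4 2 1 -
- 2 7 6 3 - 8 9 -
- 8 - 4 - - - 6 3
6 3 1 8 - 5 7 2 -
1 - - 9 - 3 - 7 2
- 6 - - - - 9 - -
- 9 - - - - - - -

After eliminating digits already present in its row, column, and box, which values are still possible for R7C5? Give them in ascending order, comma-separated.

Row 7 already contains {1, 2, 3, 7, 9}.
Column 5 already contains {3, 8}.
Its 3×3 block (box 8) already contains {3, 9}.
Removing those from 1–9 leaves {4, 5, 6} as the candidates for R7C5.

4,5,6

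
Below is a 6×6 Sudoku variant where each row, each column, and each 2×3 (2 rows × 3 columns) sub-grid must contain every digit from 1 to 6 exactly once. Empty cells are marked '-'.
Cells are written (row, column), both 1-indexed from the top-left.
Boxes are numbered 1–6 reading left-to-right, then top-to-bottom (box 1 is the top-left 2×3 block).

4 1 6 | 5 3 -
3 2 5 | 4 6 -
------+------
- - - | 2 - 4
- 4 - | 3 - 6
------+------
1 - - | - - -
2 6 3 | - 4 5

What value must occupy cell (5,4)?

Row 5 already contains {1}.
Column 4 already contains {2, 3, 4, 5}.
Its 2×3 block (box 6) already contains {4, 5}.
The only value from 1–6 not eliminated is 6, so (5,4) = 6.

6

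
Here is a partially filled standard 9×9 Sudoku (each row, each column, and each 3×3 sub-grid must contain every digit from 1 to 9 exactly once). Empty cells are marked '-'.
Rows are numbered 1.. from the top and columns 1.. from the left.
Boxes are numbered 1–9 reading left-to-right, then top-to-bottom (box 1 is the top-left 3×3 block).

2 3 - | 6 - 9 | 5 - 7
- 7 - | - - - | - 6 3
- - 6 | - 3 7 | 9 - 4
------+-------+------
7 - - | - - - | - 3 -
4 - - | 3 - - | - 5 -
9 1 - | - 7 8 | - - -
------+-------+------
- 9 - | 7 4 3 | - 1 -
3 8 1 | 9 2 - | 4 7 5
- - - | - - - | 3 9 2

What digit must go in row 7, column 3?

2

Cell row 7, column 3 itself could take any of {2, 5} by direct elimination.
Consider where 2 can go in row 7.
row 7, column 1 is out (column 1 already has a 2).
row 7, column 7 is out (box 9 already has a 2).
row 7, column 9 is out (column 9 already has a 2).
So the only cell in row 7 that can hold 2 is row 7, column 3.
Therefore row 7, column 3 = 2.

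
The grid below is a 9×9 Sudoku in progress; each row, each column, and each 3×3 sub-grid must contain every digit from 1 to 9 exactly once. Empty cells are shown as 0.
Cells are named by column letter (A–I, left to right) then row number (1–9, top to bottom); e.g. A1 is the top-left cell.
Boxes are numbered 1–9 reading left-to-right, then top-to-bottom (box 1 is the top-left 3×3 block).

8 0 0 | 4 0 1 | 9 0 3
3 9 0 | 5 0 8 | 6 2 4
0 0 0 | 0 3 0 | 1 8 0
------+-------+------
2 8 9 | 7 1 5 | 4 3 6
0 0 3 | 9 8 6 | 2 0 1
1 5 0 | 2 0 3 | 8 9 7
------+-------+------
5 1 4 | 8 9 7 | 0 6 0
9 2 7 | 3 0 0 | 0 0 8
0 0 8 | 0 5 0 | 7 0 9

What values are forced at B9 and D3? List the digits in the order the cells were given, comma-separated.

3,6

For B9:
  Consider where 3 can go in row 9.
  A9 is out (column A already has a 3).
  D9 is out (column D already has a 3).
  F9 is out (column F already has a 3).
  H9 is out (column H already has a 3).
  So the only cell in row 9 that can hold 3 is B9.
  So B9 = 3.
For D3:
  Row 3 already contains {1, 3, 8}.
  Column D already contains {2, 3, 4, 5, 7, 8, 9}.
  Its 3×3 block (box 2) already contains {1, 3, 4, 5, 8}.
  The only value from 1–9 not eliminated is 6, so D3 = 6.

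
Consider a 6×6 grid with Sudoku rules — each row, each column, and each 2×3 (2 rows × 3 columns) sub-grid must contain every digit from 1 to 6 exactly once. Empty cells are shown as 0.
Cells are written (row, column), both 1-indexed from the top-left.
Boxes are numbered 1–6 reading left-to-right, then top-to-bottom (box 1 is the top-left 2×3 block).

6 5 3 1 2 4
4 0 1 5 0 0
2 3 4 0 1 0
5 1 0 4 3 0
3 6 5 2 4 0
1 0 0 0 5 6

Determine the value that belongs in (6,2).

Cell (6,2) itself could take any of {2, 4} by direct elimination.
Consider where 4 can go in row 6.
(6,3) is out (column 3 already has a 4).
(6,4) is out (column 4 already has a 4).
So the only cell in row 6 that can hold 4 is (6,2).
Therefore (6,2) = 4.

4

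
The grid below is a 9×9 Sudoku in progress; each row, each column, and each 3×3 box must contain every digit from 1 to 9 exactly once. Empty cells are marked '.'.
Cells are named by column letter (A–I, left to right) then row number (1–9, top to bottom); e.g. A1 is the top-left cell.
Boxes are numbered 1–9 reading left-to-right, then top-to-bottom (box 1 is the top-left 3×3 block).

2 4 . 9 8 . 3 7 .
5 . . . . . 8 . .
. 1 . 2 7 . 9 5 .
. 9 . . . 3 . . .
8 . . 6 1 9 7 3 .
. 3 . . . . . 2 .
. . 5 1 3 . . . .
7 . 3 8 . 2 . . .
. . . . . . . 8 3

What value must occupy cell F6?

Cell F6 itself could take any of {4, 5, 7, 8} by direct elimination.
Consider where 8 can go in column F.
F1 is out (row 1 already has a 8).
F2 is out (row 2 already has a 8).
F3 is out (box 2 already has a 8).
F7 is out (box 8 already has a 8).
F9 is out (row 9 already has a 8).
So the only cell in column F that can hold 8 is F6.
Therefore F6 = 8.

8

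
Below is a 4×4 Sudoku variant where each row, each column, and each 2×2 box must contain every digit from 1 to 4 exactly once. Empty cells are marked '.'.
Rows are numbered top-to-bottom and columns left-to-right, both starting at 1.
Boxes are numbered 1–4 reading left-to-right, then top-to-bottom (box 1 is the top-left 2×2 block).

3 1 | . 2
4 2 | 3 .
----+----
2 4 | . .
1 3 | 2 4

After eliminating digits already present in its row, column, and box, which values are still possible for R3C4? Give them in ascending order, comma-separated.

1,3

Row 3 already contains {2, 4}.
Column 4 already contains {2, 4}.
Its 2×2 block (box 4) already contains {2, 4}.
Removing those from 1–4 leaves {1, 3} as the candidates for R3C4.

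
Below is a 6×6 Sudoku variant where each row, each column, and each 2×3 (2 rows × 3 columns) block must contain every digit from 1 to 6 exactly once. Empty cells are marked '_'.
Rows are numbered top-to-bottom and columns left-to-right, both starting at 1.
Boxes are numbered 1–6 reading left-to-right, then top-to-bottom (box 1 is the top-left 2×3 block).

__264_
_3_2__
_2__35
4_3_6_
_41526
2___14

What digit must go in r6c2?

6

Cell r6c2 itself could take any of {5, 6} by direct elimination.
Consider where 6 can go in column 2.
r1c2 is out (row 1 already has a 6).
r4c2 is out (row 4 already has a 6).
So the only cell in column 2 that can hold 6 is r6c2.
Therefore r6c2 = 6.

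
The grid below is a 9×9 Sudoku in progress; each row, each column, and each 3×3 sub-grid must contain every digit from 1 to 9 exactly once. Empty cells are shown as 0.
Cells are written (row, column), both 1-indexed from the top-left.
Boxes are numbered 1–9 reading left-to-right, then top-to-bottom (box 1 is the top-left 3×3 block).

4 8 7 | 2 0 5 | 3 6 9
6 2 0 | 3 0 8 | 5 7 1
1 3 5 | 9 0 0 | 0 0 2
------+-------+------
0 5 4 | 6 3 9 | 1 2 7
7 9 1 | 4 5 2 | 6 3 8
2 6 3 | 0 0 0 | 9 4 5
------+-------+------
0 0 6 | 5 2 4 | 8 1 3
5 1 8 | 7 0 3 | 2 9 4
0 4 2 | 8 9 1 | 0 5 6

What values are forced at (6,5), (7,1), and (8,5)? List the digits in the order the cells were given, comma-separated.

For (6,5):
  Consider where 8 can go in column 5.
  (1,5) is out (row 1 already has a 8).
  (2,5) is out (row 2 already has a 8).
  (3,5) is out (box 2 already has a 8).
  (8,5) is out (row 8 already has a 8).
  So the only cell in column 5 that can hold 8 is (6,5).
  So (6,5) = 8.
For (7,1):
  Row 7 already contains {1, 2, 3, 4, 5, 6, 8}.
  Column 1 already contains {1, 2, 4, 5, 6, 7}.
  Its 3×3 block (box 7) already contains {1, 2, 4, 5, 6, 8}.
  The only value from 1–9 not eliminated is 9, so (7,1) = 9.
For (8,5):
  Row 8 already contains {1, 2, 3, 4, 5, 7, 8, 9}.
  Column 5 already contains {2, 3, 5, 9}.
  Its 3×3 block (box 8) already contains {1, 2, 3, 4, 5, 7, 8, 9}.
  The only value from 1–9 not eliminated is 6, so (8,5) = 6.

8,9,6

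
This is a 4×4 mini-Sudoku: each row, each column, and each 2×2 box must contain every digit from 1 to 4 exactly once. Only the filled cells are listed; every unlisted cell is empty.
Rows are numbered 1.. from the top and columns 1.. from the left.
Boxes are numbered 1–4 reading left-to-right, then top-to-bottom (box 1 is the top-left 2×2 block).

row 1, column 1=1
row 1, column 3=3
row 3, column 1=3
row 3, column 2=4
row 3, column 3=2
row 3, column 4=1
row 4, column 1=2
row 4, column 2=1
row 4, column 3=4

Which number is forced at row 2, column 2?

Cell row 2, column 2 itself could take any of {2, 3} by direct elimination.
Consider where 3 can go in box 1.
row 1, column 2 is out (row 1 already has a 3).
row 2, column 1 is out (column 1 already has a 3).
So the only cell in box 1 that can hold 3 is row 2, column 2.
Therefore row 2, column 2 = 3.

3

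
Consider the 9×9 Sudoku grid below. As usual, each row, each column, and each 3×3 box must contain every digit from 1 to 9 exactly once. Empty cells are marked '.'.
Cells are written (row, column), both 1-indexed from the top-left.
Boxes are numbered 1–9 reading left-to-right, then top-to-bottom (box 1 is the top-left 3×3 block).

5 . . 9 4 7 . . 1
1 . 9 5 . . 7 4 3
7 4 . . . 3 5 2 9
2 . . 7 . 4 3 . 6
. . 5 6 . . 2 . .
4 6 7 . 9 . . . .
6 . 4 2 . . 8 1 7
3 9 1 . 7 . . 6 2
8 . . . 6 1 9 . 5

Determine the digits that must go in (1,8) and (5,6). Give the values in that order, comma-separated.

For (1,8):
  Row 1 already contains {1, 4, 5, 7, 9}.
  Column 8 already contains {1, 2, 4, 6}.
  Its 3×3 block (box 3) already contains {1, 2, 3, 4, 5, 7, 9}.
  The only value from 1–9 not eliminated is 8, so (1,8) = 8.
For (5,6):
  Row 5 already contains {2, 5, 6}.
  Column 6 already contains {1, 3, 4, 7}.
  Its 3×3 block (box 5) already contains {4, 6, 7, 9}.
  The only value from 1–9 not eliminated is 8, so (5,6) = 8.

8,8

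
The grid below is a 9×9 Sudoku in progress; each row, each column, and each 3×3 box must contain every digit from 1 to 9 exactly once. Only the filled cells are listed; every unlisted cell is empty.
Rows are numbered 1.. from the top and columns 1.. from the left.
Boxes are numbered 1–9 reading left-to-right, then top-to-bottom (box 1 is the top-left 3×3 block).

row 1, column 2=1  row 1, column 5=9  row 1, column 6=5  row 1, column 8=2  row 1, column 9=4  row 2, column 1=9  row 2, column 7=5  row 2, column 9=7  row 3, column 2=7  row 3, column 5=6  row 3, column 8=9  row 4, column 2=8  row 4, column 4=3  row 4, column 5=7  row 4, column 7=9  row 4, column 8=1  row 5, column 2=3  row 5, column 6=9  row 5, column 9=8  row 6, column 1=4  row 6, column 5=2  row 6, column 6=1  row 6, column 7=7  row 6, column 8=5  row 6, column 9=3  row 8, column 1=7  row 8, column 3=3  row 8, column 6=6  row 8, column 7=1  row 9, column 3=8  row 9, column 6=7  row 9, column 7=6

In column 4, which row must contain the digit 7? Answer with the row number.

1

Consider where 7 can go in column 4.
row 2, column 4 is out (row 2 already has a 7). row 3, column 4 is out (row 3 already has a 7). row 5, column 4 is out (box 5 already has a 7). row 6, column 4 is out (row 6 already has a 7). The remaining empty cells in column 4 are similarly blocked.
So the only cell in column 4 that can hold 7 is row 1, column 4.
That is row 1.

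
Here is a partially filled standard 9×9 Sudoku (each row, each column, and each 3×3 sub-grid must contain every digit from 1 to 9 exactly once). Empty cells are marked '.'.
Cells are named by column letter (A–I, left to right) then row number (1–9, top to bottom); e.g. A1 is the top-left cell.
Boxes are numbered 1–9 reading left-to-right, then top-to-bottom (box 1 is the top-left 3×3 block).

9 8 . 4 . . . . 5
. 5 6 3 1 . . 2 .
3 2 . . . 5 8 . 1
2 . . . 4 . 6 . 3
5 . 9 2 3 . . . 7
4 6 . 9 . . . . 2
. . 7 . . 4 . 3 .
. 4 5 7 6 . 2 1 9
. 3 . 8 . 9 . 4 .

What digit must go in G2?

9

Cell G2 itself could take any of {4, 7, 9} by direct elimination.
Consider where 9 can go in row 2.
A2 is out (column A already has a 9).
F2 is out (column F already has a 9).
I2 is out (column I already has a 9).
So the only cell in row 2 that can hold 9 is G2.
Therefore G2 = 9.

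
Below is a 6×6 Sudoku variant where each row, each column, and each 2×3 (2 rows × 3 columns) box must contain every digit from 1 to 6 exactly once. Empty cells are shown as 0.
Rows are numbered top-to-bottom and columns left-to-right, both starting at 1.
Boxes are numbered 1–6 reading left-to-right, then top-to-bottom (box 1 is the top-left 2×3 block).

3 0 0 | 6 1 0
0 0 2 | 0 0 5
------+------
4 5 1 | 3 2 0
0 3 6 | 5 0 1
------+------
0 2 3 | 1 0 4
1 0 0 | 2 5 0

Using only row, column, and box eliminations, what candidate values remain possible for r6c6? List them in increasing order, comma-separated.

3,6

Row 6 already contains {1, 2, 5}.
Column 6 already contains {1, 4, 5}.
Its 2×3 block (box 6) already contains {1, 2, 4, 5}.
Removing those from 1–6 leaves {3, 6} as the candidates for r6c6.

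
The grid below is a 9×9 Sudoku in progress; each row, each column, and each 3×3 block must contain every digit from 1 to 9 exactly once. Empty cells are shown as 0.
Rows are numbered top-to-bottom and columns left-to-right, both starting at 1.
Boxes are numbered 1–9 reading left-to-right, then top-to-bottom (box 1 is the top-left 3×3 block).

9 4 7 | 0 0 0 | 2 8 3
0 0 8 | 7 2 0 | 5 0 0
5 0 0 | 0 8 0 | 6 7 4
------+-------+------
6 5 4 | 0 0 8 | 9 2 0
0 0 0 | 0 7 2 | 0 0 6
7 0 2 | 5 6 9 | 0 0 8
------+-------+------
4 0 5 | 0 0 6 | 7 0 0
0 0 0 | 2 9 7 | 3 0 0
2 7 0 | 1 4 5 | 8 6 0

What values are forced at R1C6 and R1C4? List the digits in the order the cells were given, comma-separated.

For R1C6:
  Row 1 already contains {2, 3, 4, 7, 8, 9}.
  Column 6 already contains {2, 5, 6, 7, 8, 9}.
  Its 3×3 block (box 2) already contains {2, 7, 8}.
  The only value from 1–9 not eliminated is 1, so R1C6 = 1.
For R1C4:
  Row 1 already contains {2, 3, 4, 7, 8, 9}.
  Column 4 already contains {1, 2, 5, 7}.
  Its 3×3 block (box 2) already contains {2, 7, 8}.
  The only value from 1–9 not eliminated is 6, so R1C4 = 6.

1,6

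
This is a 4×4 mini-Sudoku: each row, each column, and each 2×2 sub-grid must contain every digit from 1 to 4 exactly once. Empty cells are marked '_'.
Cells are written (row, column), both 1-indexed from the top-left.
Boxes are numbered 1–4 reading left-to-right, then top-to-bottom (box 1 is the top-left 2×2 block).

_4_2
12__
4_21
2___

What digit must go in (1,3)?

Cell (1,3) itself could take any of {1, 3} by direct elimination.
Consider where 1 can go in column 3.
(2,3) is out (row 2 already has a 1).
(4,3) is out (box 4 already has a 1).
So the only cell in column 3 that can hold 1 is (1,3).
Therefore (1,3) = 1.

1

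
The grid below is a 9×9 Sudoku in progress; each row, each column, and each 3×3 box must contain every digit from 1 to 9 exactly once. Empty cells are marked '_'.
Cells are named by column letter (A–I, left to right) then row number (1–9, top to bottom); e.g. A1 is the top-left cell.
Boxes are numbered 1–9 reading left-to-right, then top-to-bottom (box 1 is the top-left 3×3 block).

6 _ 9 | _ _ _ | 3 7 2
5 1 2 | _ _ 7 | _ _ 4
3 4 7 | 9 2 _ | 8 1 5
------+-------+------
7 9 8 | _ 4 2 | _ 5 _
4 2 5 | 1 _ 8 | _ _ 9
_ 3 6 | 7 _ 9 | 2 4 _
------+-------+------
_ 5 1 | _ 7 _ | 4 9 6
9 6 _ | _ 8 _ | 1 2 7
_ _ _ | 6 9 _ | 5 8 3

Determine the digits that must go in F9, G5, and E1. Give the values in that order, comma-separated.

For F9:
  Consider where 1 can go in box 8.
  D7 is out (row 7 already has a 1).
  F7 is out (row 7 already has a 1).
  D8 is out (row 8 already has a 1).
  F8 is out (row 8 already has a 1).
  So the only cell in box 8 that can hold 1 is F9.
  So F9 = 1.
For G5:
  Consider where 7 can go in row 5.
  E5 is out (column E already has a 7).
  H5 is out (column H already has a 7).
  So the only cell in row 5 that can hold 7 is G5.
  So G5 = 7.
For E1:
  Consider where 1 can go in column E.
  E2 is out (row 2 already has a 1).
  E5 is out (row 5 already has a 1).
  E6 is out (box 5 already has a 1).
  So the only cell in column E that can hold 1 is E1.
  So E1 = 1.

1,7,1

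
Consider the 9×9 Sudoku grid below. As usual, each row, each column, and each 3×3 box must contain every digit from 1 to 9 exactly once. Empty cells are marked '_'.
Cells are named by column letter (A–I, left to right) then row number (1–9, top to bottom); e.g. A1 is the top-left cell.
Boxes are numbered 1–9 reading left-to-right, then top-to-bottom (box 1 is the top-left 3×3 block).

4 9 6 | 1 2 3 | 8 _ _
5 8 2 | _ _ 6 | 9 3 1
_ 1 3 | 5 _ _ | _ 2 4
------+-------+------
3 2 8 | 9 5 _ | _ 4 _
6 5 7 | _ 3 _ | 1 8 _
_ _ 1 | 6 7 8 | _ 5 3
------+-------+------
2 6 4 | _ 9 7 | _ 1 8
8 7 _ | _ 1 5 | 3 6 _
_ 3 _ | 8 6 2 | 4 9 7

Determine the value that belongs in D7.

Row 7 already contains {1, 2, 4, 6, 7, 8, 9}.
Column D already contains {1, 5, 6, 8, 9}.
Its 3×3 block (box 8) already contains {1, 2, 5, 6, 7, 8, 9}.
The only value from 1–9 not eliminated is 3, so D7 = 3.

3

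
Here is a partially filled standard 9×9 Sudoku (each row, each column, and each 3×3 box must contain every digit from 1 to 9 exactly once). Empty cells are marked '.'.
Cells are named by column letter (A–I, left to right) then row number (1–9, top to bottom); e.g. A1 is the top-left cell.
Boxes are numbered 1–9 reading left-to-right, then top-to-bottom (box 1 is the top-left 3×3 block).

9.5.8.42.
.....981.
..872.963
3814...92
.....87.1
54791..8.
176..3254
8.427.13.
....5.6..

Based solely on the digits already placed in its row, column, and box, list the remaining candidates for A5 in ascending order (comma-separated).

Row 5 already contains {1, 7, 8}.
Column A already contains {1, 3, 5, 8, 9}.
Its 3×3 block (box 4) already contains {1, 3, 4, 5, 7, 8}.
Removing those from 1–9 leaves {2, 6} as the candidates for A5.

2,6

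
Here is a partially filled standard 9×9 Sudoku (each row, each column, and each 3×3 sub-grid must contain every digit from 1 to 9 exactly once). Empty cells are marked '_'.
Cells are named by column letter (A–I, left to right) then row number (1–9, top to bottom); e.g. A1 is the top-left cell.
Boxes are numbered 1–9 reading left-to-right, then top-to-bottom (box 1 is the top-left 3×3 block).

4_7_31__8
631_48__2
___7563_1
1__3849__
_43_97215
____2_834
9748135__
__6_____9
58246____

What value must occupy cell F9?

9

Row 9 already contains {2, 4, 5, 6, 8}.
Column F already contains {1, 3, 4, 6, 7, 8}.
Its 3×3 block (box 8) already contains {1, 3, 4, 6, 8}.
The only value from 1–9 not eliminated is 9, so F9 = 9.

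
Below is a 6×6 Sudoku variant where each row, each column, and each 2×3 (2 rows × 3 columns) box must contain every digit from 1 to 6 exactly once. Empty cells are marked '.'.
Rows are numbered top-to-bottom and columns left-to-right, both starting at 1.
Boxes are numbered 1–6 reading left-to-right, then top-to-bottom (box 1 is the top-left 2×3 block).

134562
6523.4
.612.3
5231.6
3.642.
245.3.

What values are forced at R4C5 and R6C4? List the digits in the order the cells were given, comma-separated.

4,6

For R4C5:
  Row 4 already contains {1, 2, 3, 5, 6}.
  Column 5 already contains {2, 3, 6}.
  Its 2×3 block (box 4) already contains {1, 2, 3, 6}.
  The only value from 1–6 not eliminated is 4, so R4C5 = 4.
For R6C4:
  Row 6 already contains {2, 3, 4, 5}.
  Column 4 already contains {1, 2, 3, 4, 5}.
  Its 2×3 block (box 6) already contains {2, 3, 4}.
  The only value from 1–6 not eliminated is 6, so R6C4 = 6.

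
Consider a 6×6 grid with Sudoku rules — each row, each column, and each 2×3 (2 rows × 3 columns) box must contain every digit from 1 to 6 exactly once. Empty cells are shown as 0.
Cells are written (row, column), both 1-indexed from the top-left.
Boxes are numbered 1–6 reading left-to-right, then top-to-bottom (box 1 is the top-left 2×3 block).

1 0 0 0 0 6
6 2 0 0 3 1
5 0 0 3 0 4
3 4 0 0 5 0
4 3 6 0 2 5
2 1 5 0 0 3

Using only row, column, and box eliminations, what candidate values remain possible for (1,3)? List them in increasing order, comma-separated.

3,4

Row 1 already contains {1, 6}.
Column 3 already contains {5, 6}.
Its 2×3 block (box 1) already contains {1, 2, 6}.
Removing those from 1–6 leaves {3, 4} as the candidates for (1,3).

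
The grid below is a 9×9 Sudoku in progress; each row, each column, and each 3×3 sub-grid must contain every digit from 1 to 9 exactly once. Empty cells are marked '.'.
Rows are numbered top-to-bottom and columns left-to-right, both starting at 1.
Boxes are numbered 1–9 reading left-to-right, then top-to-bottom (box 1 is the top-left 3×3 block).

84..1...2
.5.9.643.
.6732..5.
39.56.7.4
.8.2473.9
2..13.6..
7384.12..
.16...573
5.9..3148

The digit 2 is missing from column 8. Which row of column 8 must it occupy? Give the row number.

Consider where 2 can go in column 8.
r1c8 is out (row 1 already has a 2).
r5c8 is out (row 5 already has a 2).
r6c8 is out (row 6 already has a 2).
r7c8 is out (row 7 already has a 2).
So the only cell in column 8 that can hold 2 is r4c8.
That is row 4.

4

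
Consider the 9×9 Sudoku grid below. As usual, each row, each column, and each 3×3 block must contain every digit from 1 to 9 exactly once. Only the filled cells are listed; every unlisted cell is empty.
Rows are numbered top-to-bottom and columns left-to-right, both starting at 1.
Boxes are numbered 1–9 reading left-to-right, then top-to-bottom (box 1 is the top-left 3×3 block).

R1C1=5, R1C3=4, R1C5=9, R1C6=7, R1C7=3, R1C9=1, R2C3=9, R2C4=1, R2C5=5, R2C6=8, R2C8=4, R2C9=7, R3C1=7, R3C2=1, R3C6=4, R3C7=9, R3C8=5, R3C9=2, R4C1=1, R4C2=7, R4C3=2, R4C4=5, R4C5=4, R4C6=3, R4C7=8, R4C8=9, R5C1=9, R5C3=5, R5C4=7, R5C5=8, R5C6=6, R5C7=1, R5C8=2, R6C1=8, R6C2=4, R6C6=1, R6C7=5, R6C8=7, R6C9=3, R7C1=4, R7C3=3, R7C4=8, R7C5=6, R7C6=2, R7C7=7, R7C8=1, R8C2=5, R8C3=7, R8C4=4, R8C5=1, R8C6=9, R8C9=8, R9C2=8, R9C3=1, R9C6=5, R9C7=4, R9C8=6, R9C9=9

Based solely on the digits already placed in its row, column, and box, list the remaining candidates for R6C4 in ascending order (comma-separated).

2,9

Row 6 already contains {1, 3, 4, 5, 7, 8}.
Column 4 already contains {1, 4, 5, 7, 8}.
Its 3×3 block (box 5) already contains {1, 3, 4, 5, 6, 7, 8}.
Removing those from 1–9 leaves {2, 9} as the candidates for R6C4.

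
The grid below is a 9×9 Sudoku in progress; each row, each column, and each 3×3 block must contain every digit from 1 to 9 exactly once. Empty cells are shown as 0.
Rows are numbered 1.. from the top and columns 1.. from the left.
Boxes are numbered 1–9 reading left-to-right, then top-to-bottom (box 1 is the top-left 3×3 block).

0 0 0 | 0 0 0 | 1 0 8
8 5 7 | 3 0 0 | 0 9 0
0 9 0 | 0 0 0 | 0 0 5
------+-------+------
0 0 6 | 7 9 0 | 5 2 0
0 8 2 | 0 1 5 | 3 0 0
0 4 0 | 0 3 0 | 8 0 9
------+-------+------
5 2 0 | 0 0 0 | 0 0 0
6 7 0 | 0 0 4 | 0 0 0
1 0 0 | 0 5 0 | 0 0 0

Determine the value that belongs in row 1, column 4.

Cell row 1, column 4 itself could take any of {2, 4, 5, 6, 9} by direct elimination.
Consider where 5 can go in box 2.
row 1, column 5 is out (column 5 already has a 5). row 1, column 6 is out (column 6 already has a 5). row 2, column 5 is out (row 2 already has a 5). row 2, column 6 is out (row 2 already has a 5). The remaining empty cells in box 2 are similarly blocked.
So the only cell in box 2 that can hold 5 is row 1, column 4.
Therefore row 1, column 4 = 5.

5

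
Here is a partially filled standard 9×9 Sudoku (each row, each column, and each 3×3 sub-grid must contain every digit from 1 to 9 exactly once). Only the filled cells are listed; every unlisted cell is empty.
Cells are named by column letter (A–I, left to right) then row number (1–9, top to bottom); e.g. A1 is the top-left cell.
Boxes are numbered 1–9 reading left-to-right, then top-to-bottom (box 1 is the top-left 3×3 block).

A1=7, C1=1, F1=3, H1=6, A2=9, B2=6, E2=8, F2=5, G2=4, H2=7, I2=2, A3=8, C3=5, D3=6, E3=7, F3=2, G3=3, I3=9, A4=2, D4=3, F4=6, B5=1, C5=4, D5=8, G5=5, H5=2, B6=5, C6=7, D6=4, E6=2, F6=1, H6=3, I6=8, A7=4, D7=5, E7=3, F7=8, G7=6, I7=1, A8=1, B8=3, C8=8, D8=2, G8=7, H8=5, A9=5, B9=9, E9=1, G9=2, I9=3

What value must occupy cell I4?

7

Cell I4 itself could take any of {4, 7} by direct elimination.
Consider where 7 can go in row 4.
B4 is out (box 4 already has a 7).
C4 is out (column C already has a 7).
E4 is out (column E already has a 7).
G4 is out (column G already has a 7).
H4 is out (column H already has a 7).
So the only cell in row 4 that can hold 7 is I4.
Therefore I4 = 7.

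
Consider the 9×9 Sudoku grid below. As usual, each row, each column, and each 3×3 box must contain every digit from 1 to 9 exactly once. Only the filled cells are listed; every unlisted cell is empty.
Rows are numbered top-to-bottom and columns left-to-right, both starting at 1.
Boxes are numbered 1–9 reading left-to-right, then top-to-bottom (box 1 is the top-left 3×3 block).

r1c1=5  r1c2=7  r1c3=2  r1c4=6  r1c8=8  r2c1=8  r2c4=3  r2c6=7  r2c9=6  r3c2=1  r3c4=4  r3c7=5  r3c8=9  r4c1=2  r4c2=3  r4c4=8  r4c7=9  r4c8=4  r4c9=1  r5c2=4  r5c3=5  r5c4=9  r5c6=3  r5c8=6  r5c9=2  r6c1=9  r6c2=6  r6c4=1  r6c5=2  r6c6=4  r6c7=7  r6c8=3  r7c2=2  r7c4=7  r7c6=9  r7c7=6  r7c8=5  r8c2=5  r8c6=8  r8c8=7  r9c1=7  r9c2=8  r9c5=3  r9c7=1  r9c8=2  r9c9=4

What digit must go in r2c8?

1

Row 2 already contains {3, 6, 7, 8}.
Column 8 already contains {2, 3, 4, 5, 6, 7, 8, 9}.
Its 3×3 block (box 3) already contains {5, 6, 8, 9}.
The only value from 1–9 not eliminated is 1, so r2c8 = 1.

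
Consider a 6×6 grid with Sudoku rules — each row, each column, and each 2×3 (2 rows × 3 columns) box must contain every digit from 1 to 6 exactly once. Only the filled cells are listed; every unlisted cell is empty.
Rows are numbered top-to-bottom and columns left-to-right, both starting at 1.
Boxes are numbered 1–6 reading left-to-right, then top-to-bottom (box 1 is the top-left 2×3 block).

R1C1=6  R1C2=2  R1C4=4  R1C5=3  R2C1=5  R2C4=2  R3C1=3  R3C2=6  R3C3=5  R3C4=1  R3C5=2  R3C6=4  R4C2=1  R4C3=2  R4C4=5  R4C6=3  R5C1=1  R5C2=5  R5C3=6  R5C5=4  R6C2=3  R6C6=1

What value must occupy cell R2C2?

4

Row 2 already contains {2, 5}.
Column 2 already contains {1, 2, 3, 5, 6}.
Its 2×3 block (box 1) already contains {2, 5, 6}.
The only value from 1–6 not eliminated is 4, so R2C2 = 4.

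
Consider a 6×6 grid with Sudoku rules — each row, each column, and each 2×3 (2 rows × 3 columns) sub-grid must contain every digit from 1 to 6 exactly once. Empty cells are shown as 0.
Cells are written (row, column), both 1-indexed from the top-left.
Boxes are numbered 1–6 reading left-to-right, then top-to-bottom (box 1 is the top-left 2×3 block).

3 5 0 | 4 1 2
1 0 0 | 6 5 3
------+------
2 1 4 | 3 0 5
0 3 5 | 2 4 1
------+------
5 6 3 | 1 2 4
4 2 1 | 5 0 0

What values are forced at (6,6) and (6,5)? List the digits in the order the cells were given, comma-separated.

6,3

For (6,6):
  Row 6 already contains {1, 2, 4, 5}.
  Column 6 already contains {1, 2, 3, 4, 5}.
  Its 2×3 block (box 6) already contains {1, 2, 4, 5}.
  The only value from 1–6 not eliminated is 6, so (6,6) = 6.
For (6,5):
  Consider where 3 can go in box 6.
  (6,6) is out (column 6 already has a 3).
  So the only cell in box 6 that can hold 3 is (6,5).
  So (6,5) = 3.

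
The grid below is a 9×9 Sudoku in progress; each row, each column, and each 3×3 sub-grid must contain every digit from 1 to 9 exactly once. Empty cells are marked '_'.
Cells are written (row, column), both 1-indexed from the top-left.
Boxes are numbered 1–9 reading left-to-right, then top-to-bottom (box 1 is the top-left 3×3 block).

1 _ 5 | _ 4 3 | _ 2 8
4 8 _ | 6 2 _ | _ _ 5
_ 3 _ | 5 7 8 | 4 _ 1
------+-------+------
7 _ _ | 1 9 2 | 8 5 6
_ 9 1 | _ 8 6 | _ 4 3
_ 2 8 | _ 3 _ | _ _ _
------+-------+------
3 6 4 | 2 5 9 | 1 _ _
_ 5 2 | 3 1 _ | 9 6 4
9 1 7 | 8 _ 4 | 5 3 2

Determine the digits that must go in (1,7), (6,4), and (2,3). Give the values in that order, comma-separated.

6,4,9

For (1,7):
  Consider where 6 can go in box 3.
  (2,7) is out (row 2 already has a 6).
  (2,8) is out (row 2 already has a 6).
  (3,8) is out (column 8 already has a 6).
  So the only cell in box 3 that can hold 6 is (1,7).
  So (1,7) = 6.
For (6,4):
  Consider where 4 can go in row 6.
  (6,1) is out (column 1 already has a 4).
  (6,6) is out (column 6 already has a 4).
  (6,7) is out (column 7 already has a 4).
  (6,8) is out (column 8 already has a 4).
  (6,9) is out (column 9 already has a 4).
  So the only cell in row 6 that can hold 4 is (6,4).
  So (6,4) = 4.
For (2,3):
  Row 2 already contains {2, 4, 5, 6, 8}.
  Column 3 already contains {1, 2, 4, 5, 7, 8}.
  Its 3×3 block (box 1) already contains {1, 3, 4, 5, 8}.
  The only value from 1–9 not eliminated is 9, so (2,3) = 9.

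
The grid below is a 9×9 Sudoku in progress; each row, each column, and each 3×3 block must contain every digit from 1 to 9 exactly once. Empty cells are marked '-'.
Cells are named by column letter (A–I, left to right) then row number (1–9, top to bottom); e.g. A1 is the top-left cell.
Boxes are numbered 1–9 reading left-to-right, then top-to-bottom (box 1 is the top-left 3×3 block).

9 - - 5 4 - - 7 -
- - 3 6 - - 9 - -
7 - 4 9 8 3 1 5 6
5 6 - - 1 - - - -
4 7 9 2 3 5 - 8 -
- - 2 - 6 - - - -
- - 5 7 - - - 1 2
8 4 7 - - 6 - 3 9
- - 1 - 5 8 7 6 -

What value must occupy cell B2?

5

Cell B2 itself could take any of {1, 2, 5, 8} by direct elimination.
Consider where 5 can go in box 1.
B1 is out (row 1 already has a 5).
C1 is out (row 1 already has a 5).
A2 is out (column A already has a 5).
B3 is out (row 3 already has a 5).
So the only cell in box 1 that can hold 5 is B2.
Therefore B2 = 5.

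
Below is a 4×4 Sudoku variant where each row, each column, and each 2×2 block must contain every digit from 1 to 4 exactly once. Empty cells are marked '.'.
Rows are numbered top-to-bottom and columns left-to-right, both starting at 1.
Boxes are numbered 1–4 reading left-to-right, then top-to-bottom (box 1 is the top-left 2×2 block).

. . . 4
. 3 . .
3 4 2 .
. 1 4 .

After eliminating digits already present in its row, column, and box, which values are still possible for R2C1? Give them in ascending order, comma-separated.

Row 2 already contains {3}.
Column 1 already contains {3}.
Its 2×2 block (box 1) already contains {3}.
Removing those from 1–4 leaves {1, 2, 4} as the candidates for R2C1.

1,2,4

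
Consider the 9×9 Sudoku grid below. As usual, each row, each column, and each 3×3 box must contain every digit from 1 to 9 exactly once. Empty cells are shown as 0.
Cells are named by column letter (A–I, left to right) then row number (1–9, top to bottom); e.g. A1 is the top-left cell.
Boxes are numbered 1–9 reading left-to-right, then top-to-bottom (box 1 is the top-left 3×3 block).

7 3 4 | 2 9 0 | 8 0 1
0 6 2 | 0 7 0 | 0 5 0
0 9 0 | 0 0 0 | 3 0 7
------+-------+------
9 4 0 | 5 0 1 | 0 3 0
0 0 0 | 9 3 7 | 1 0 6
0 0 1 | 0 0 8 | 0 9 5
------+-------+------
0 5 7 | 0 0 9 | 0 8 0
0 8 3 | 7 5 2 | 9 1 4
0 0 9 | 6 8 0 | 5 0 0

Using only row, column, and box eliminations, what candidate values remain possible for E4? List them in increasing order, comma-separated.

Row 4 already contains {1, 3, 4, 5, 9}.
Column E already contains {3, 5, 7, 8, 9}.
Its 3×3 block (box 5) already contains {1, 3, 5, 7, 8, 9}.
Removing those from 1–9 leaves {2, 6} as the candidates for E4.

2,6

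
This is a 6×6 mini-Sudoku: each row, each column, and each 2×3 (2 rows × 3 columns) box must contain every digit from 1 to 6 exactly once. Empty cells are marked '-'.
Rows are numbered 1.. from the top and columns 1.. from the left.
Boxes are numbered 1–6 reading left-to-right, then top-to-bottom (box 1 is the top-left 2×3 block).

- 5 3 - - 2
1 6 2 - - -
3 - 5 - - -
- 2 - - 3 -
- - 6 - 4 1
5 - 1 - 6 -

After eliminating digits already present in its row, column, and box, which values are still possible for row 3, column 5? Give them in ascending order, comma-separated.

Row 3 already contains {3, 5}.
Column 5 already contains {3, 4, 6}.
Its 2×3 block (box 4) already contains {3}.
Removing those from 1–6 leaves {1, 2} as the candidates for row 3, column 5.

1,2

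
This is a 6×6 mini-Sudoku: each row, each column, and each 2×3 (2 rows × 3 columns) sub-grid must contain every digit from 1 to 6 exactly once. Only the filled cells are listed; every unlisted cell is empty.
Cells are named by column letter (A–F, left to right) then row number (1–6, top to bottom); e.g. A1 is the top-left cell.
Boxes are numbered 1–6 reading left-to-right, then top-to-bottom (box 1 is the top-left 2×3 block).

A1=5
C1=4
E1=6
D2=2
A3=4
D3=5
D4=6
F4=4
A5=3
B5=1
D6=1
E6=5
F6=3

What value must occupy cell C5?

Cell C5 itself could take any of {2, 5, 6} by direct elimination.
Consider where 5 can go in box 5.
A6 is out (row 6 already has a 5).
B6 is out (row 6 already has a 5).
C6 is out (row 6 already has a 5).
So the only cell in box 5 that can hold 5 is C5.
Therefore C5 = 5.

5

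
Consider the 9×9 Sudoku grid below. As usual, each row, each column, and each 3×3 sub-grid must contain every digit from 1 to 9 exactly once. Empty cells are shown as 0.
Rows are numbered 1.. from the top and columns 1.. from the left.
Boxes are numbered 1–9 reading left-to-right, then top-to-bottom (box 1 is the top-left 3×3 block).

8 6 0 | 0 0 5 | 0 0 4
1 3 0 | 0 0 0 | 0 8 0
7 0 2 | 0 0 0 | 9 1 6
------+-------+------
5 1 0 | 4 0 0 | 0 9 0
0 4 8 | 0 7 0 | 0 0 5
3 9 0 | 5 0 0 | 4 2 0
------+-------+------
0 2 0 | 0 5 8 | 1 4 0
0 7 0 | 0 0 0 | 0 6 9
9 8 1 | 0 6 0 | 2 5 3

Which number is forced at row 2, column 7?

Cell row 2, column 7 itself could take any of {5, 7} by direct elimination.
Consider where 5 can go in column 7.
row 1, column 7 is out (row 1 already has a 5).
row 4, column 7 is out (row 4 already has a 5).
row 5, column 7 is out (row 5 already has a 5).
row 8, column 7 is out (box 9 already has a 5).
So the only cell in column 7 that can hold 5 is row 2, column 7.
Therefore row 2, column 7 = 5.

5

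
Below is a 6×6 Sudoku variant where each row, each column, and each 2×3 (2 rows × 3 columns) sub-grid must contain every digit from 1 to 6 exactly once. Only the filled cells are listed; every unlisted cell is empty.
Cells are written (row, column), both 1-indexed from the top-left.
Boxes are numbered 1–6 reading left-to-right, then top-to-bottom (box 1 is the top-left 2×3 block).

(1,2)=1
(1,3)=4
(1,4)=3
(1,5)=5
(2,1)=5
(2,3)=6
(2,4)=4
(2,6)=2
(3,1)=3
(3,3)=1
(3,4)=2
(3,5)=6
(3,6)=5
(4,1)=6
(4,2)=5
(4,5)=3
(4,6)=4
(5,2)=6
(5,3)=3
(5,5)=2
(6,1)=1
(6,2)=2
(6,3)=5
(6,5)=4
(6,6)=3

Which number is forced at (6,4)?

Row 6 already contains {1, 2, 3, 4, 5}.
Column 4 already contains {2, 3, 4}.
Its 2×3 block (box 6) already contains {2, 3, 4}.
The only value from 1–6 not eliminated is 6, so (6,4) = 6.

6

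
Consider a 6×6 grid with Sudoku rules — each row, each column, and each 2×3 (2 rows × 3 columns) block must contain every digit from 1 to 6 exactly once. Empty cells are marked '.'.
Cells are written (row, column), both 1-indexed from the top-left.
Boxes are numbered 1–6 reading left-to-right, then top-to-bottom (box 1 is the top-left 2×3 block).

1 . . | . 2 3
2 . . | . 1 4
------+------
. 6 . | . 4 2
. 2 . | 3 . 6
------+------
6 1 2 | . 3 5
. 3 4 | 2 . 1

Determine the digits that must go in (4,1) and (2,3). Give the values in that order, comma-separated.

4,3

For (4,1):
  Consider where 4 can go in row 4.
  (4,3) is out (column 3 already has a 4).
  (4,5) is out (column 5 already has a 4).
  So the only cell in row 4 that can hold 4 is (4,1).
  So (4,1) = 4.
For (2,3):
  Consider where 3 can go in box 1.
  (1,2) is out (row 1 already has a 3).
  (1,3) is out (row 1 already has a 3).
  (2,2) is out (column 2 already has a 3).
  So the only cell in box 1 that can hold 3 is (2,3).
  So (2,3) = 3.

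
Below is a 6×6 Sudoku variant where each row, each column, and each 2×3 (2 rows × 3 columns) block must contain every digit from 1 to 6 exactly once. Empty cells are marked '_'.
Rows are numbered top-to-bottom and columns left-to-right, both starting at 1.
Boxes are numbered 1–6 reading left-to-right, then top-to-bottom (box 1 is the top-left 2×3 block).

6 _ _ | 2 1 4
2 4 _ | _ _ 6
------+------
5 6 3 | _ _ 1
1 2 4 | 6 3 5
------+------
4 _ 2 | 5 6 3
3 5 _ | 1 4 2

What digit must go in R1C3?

5

Row 1 already contains {1, 2, 4, 6}.
Column 3 already contains {2, 3, 4}.
Its 2×3 block (box 1) already contains {2, 4, 6}.
The only value from 1–6 not eliminated is 5, so R1C3 = 5.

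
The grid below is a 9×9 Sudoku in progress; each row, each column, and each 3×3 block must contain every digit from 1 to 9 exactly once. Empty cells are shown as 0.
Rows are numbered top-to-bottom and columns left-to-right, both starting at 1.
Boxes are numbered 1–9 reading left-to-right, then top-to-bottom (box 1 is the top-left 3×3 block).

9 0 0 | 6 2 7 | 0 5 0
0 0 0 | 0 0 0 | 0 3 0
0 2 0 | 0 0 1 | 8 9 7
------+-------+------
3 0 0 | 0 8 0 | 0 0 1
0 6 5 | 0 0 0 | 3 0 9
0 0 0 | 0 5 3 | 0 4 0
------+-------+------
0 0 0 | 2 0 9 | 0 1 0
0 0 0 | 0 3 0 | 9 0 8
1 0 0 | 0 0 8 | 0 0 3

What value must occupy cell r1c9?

Row 1 already contains {2, 5, 6, 7, 9}.
Column 9 already contains {1, 3, 7, 8, 9}.
Its 3×3 block (box 3) already contains {3, 5, 7, 8, 9}.
The only value from 1–9 not eliminated is 4, so r1c9 = 4.

4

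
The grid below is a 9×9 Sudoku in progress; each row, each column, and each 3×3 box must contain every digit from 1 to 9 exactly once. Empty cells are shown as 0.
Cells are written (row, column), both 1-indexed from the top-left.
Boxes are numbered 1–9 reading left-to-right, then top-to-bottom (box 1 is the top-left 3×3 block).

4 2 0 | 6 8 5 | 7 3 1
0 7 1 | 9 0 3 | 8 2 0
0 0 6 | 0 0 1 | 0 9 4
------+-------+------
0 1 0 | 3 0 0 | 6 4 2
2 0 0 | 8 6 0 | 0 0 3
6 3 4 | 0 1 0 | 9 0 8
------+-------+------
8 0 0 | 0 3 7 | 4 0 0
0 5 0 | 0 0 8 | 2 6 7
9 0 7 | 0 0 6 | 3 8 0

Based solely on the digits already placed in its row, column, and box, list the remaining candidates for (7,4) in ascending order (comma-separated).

Row 7 already contains {3, 4, 7, 8}.
Column 4 already contains {3, 6, 8, 9}.
Its 3×3 block (box 8) already contains {3, 6, 7, 8}.
Removing those from 1–9 leaves {1, 2, 5} as the candidates for (7,4).

1,2,5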